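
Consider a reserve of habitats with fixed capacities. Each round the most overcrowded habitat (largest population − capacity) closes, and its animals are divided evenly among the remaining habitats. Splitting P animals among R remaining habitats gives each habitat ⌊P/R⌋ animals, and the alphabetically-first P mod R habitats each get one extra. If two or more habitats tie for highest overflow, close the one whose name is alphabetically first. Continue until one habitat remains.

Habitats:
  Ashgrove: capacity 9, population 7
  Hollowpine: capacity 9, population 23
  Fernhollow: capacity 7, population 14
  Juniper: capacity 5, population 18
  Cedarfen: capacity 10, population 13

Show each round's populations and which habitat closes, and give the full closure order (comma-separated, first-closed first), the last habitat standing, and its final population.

Round 1: Ashgrove=7 Cedarfen=13 Fernhollow=14 Hollowpine=23 Juniper=18 → close Hollowpine (overflow 14)
  23÷4 = 5 each, +1 to first 3
Round 2: Ashgrove=13 Cedarfen=19 Fernhollow=20 Juniper=23 → close Juniper (overflow 18)
  23÷3 = 7 each, +1 to first 2
Round 3: Ashgrove=21 Cedarfen=27 Fernhollow=27 → close Fernhollow (overflow 20)
  27÷2 = 13 each, +1 to first 1
Round 4: Ashgrove=35 Cedarfen=40 → close Cedarfen (overflow 30)
  40÷1 = 40 each, +1 to first 0

Closure order: Hollowpine, Juniper, Fernhollow, Cedarfen
Last habitat: Ashgrove with 75 animals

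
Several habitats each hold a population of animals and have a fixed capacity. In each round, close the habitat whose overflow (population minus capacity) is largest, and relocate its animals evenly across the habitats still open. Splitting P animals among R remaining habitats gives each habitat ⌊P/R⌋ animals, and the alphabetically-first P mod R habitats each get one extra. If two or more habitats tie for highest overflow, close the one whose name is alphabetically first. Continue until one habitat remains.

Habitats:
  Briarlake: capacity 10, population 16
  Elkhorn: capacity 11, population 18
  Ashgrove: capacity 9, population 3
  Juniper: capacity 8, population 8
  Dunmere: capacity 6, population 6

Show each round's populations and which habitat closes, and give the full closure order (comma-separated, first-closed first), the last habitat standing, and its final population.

Round 1: Ashgrove=3 Briarlake=16 Dunmere=6 Elkhorn=18 Juniper=8 → close Elkhorn (overflow 7)
  18÷4 = 4 each, +1 to first 2
Round 2: Ashgrove=8 Briarlake=21 Dunmere=10 Juniper=12 → close Briarlake (overflow 11)
  21÷3 = 7 each, +1 to first 0
Round 3: Ashgrove=15 Dunmere=17 Juniper=19 → close Dunmere (overflow 11)
  17÷2 = 8 each, +1 to first 1
Round 4: Ashgrove=24 Juniper=27 → close Juniper (overflow 19)
  27÷1 = 27 each, +1 to first 0

Closure order: Elkhorn, Briarlake, Dunmere, Juniper
Last habitat: Ashgrove with 51 animals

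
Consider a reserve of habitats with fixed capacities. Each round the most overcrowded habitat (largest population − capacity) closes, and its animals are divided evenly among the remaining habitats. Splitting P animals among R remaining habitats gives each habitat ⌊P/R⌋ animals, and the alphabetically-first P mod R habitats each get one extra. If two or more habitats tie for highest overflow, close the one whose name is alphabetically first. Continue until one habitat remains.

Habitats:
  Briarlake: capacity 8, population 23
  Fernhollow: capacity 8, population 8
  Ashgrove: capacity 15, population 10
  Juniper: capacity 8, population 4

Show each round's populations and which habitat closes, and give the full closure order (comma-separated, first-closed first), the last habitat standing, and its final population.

Closure order: Briarlake, Fernhollow, Ashgrove
Last habitat: Juniper with 45 animals

Round 1: Ashgrove=10 Briarlake=23 Fernhollow=8 Juniper=4 → close Briarlake (overflow 15)
  23÷3 = 7 each, +1 to first 2
Round 2: Ashgrove=18 Fernhollow=16 Juniper=11 → close Fernhollow (overflow 8)
  16÷2 = 8 each, +1 to first 0
Round 3: Ashgrove=26 Juniper=19 → close Ashgrove (overflow 11)
  26÷1 = 26 each, +1 to first 0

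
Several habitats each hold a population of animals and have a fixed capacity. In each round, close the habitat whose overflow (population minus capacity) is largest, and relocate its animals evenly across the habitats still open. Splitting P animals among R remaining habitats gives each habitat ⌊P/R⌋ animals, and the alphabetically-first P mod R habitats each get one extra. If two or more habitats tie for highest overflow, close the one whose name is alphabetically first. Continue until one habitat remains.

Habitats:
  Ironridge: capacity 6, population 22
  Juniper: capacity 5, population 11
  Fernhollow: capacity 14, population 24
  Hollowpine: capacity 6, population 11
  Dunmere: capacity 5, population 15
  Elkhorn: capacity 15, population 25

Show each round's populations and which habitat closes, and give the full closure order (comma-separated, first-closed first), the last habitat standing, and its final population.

Closure order: Ironridge, Dunmere, Elkhorn, Fernhollow, Hollowpine
Last habitat: Juniper with 108 animals

Round 1: Dunmere=15 Elkhorn=25 Fernhollow=24 Hollowpine=11 Ironridge=22 Juniper=11 → close Ironridge (overflow 16)
  22÷5 = 4 each, +1 to first 2
Round 2: Dunmere=20 Elkhorn=30 Fernhollow=28 Hollowpine=15 Juniper=15 → close Dunmere (overflow 15)
  20÷4 = 5 each, +1 to first 0
Round 3: Elkhorn=35 Fernhollow=33 Hollowpine=20 Juniper=20 → close Elkhorn (overflow 20)
  35÷3 = 11 each, +1 to first 2
Round 4: Fernhollow=45 Hollowpine=32 Juniper=31 → close Fernhollow (overflow 31)
  45÷2 = 22 each, +1 to first 1
Round 5: Hollowpine=55 Juniper=53 → close Hollowpine (overflow 49)
  55÷1 = 55 each, +1 to first 0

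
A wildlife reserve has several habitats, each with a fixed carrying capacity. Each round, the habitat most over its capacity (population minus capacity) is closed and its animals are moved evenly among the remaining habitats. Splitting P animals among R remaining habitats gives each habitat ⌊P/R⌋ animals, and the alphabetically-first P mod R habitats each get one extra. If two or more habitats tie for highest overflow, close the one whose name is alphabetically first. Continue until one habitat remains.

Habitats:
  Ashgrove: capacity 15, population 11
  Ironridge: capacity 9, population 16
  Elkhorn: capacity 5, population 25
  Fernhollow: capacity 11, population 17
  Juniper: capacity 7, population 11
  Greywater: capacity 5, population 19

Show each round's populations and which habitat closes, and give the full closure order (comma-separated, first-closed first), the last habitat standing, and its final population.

Closure order: Elkhorn, Greywater, Ironridge, Fernhollow, Juniper
Last habitat: Ashgrove with 99 animals

Round 1: Ashgrove=11 Elkhorn=25 Fernhollow=17 Greywater=19 Ironridge=16 Juniper=11 → close Elkhorn (overflow 20)
  25÷5 = 5 each, +1 to first 0
Round 2: Ashgrove=16 Fernhollow=22 Greywater=24 Ironridge=21 Juniper=16 → close Greywater (overflow 19)
  24÷4 = 6 each, +1 to first 0
Round 3: Ashgrove=22 Fernhollow=28 Ironridge=27 Juniper=22 → close Ironridge (overflow 18)
  27÷3 = 9 each, +1 to first 0
Round 4: Ashgrove=31 Fernhollow=37 Juniper=31 → close Fernhollow (overflow 26)
  37÷2 = 18 each, +1 to first 1
Round 5: Ashgrove=50 Juniper=49 → close Juniper (overflow 42)
  49÷1 = 49 each, +1 to first 0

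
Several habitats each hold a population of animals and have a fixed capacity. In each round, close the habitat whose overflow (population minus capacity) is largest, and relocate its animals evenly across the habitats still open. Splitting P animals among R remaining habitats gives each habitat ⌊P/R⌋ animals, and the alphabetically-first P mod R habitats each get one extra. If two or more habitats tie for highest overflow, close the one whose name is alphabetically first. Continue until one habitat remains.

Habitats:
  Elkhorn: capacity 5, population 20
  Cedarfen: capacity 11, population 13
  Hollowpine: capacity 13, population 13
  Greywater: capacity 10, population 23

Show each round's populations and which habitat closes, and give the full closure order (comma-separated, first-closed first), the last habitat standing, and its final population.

Round 1: Cedarfen=13 Elkhorn=20 Greywater=23 Hollowpine=13 → close Elkhorn (overflow 15)
  20÷3 = 6 each, +1 to first 2
Round 2: Cedarfen=20 Greywater=30 Hollowpine=19 → close Greywater (overflow 20)
  30÷2 = 15 each, +1 to first 0
Round 3: Cedarfen=35 Hollowpine=34 → close Cedarfen (overflow 24)
  35÷1 = 35 each, +1 to first 0

Closure order: Elkhorn, Greywater, Cedarfen
Last habitat: Hollowpine with 69 animals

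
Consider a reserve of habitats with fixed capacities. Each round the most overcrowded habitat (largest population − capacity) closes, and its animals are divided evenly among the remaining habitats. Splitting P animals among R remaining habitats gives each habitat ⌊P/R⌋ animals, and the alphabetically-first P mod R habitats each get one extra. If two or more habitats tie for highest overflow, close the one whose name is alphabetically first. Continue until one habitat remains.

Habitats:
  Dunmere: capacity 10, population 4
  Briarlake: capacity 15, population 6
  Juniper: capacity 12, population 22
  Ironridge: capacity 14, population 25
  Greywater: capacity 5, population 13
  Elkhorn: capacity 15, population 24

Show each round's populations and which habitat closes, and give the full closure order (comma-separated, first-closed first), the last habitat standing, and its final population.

Round 1: Briarlake=6 Dunmere=4 Elkhorn=24 Greywater=13 Ironridge=25 Juniper=22 → close Ironridge (overflow 11)
  25÷5 = 5 each, +1 to first 0
Round 2: Briarlake=11 Dunmere=9 Elkhorn=29 Greywater=18 Juniper=27 → close Juniper (overflow 15)
  27÷4 = 6 each, +1 to first 3
Round 3: Briarlake=18 Dunmere=16 Elkhorn=36 Greywater=24 → close Elkhorn (overflow 21)
  36÷3 = 12 each, +1 to first 0
Round 4: Briarlake=30 Dunmere=28 Greywater=36 → close Greywater (overflow 31)
  36÷2 = 18 each, +1 to first 0
Round 5: Briarlake=48 Dunmere=46 → close Dunmere (overflow 36)
  46÷1 = 46 each, +1 to first 0

Closure order: Ironridge, Juniper, Elkhorn, Greywater, Dunmere
Last habitat: Briarlake with 94 animals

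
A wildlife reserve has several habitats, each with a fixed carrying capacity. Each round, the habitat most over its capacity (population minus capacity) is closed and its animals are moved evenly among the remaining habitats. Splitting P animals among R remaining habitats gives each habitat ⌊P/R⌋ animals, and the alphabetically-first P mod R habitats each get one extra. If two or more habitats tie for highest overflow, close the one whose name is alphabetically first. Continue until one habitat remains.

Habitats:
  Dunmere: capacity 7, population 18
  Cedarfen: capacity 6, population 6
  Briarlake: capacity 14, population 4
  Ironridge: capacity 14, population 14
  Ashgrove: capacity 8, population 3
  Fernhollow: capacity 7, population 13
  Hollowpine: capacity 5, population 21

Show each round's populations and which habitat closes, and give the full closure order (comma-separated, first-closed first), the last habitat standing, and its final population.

Closure order: Hollowpine, Dunmere, Fernhollow, Cedarfen, Ironridge, Ashgrove
Last habitat: Briarlake with 79 animals

Round 1: Ashgrove=3 Briarlake=4 Cedarfen=6 Dunmere=18 Fernhollow=13 Hollowpine=21 Ironridge=14 → close Hollowpine (overflow 16)
  21÷6 = 3 each, +1 to first 3
Round 2: Ashgrove=7 Briarlake=8 Cedarfen=10 Dunmere=21 Fernhollow=16 Ironridge=17 → close Dunmere (overflow 14)
  21÷5 = 4 each, +1 to first 1
Round 3: Ashgrove=12 Briarlake=12 Cedarfen=14 Fernhollow=20 Ironridge=21 → close Fernhollow (overflow 13)
  20÷4 = 5 each, +1 to first 0
Round 4: Ashgrove=17 Briarlake=17 Cedarfen=19 Ironridge=26 → close Cedarfen (overflow 13)
  19÷3 = 6 each, +1 to first 1
Round 5: Ashgrove=24 Briarlake=23 Ironridge=32 → close Ironridge (overflow 18)
  32÷2 = 16 each, +1 to first 0
Round 6: Ashgrove=40 Briarlake=39 → close Ashgrove (overflow 32)
  40÷1 = 40 each, +1 to first 0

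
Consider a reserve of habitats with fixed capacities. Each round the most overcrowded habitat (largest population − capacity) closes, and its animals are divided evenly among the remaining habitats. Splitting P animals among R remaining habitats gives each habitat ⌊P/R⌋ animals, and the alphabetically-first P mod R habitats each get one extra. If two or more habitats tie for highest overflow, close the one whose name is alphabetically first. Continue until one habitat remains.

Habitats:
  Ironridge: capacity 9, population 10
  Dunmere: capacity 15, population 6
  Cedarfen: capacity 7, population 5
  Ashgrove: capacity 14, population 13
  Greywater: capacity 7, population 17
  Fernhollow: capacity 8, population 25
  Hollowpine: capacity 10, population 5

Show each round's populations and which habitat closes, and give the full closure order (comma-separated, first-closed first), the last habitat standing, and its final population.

Round 1: Ashgrove=13 Cedarfen=5 Dunmere=6 Fernhollow=25 Greywater=17 Hollowpine=5 Ironridge=10 → close Fernhollow (overflow 17)
  25÷6 = 4 each, +1 to first 1
Round 2: Ashgrove=18 Cedarfen=9 Dunmere=10 Greywater=21 Hollowpine=9 Ironridge=14 → close Greywater (overflow 14)
  21÷5 = 4 each, +1 to first 1
Round 3: Ashgrove=23 Cedarfen=13 Dunmere=14 Hollowpine=13 Ironridge=18 → close Ashgrove (overflow 9)
  23÷4 = 5 each, +1 to first 3
Round 4: Cedarfen=19 Dunmere=20 Hollowpine=19 Ironridge=23 → close Ironridge (overflow 14)
  23÷3 = 7 each, +1 to first 2
Round 5: Cedarfen=27 Dunmere=28 Hollowpine=26 → close Cedarfen (overflow 20)
  27÷2 = 13 each, +1 to first 1
Round 6: Dunmere=42 Hollowpine=39 → close Hollowpine (overflow 29)
  39÷1 = 39 each, +1 to first 0

Closure order: Fernhollow, Greywater, Ashgrove, Ironridge, Cedarfen, Hollowpine
Last habitat: Dunmere with 81 animals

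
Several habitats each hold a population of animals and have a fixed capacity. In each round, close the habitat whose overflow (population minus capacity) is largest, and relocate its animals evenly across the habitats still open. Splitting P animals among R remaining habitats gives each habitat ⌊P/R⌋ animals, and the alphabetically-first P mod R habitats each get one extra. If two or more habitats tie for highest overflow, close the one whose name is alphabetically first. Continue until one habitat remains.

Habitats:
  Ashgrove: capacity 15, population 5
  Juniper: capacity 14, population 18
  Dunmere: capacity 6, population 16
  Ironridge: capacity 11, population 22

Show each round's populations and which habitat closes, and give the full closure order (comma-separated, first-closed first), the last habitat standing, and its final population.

Round 1: Ashgrove=5 Dunmere=16 Ironridge=22 Juniper=18 → close Ironridge (overflow 11)
  22÷3 = 7 each, +1 to first 1
Round 2: Ashgrove=13 Dunmere=23 Juniper=25 → close Dunmere (overflow 17)
  23÷2 = 11 each, +1 to first 1
Round 3: Ashgrove=25 Juniper=36 → close Juniper (overflow 22)
  36÷1 = 36 each, +1 to first 0

Closure order: Ironridge, Dunmere, Juniper
Last habitat: Ashgrove with 61 animals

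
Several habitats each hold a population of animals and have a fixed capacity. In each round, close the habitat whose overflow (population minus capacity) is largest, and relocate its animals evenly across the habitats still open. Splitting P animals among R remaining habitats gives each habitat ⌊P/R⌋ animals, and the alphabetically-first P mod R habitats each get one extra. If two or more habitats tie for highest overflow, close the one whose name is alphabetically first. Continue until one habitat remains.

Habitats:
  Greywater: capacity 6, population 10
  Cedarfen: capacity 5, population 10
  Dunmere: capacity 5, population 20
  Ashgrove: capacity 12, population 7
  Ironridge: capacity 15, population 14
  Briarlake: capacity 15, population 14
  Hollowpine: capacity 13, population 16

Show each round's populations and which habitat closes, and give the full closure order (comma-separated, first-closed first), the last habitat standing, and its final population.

Round 1: Ashgrove=7 Briarlake=14 Cedarfen=10 Dunmere=20 Greywater=10 Hollowpine=16 Ironridge=14 → close Dunmere (overflow 15)
  20÷6 = 3 each, +1 to first 2
Round 2: Ashgrove=11 Briarlake=18 Cedarfen=13 Greywater=13 Hollowpine=19 Ironridge=17 → close Cedarfen (overflow 8)
  13÷5 = 2 each, +1 to first 3
Round 3: Ashgrove=14 Briarlake=21 Greywater=16 Hollowpine=21 Ironridge=19 → close Greywater (overflow 10)
  16÷4 = 4 each, +1 to first 0
Round 4: Ashgrove=18 Briarlake=25 Hollowpine=25 Ironridge=23 → close Hollowpine (overflow 12)
  25÷3 = 8 each, +1 to first 1
Round 5: Ashgrove=27 Briarlake=33 Ironridge=31 → close Briarlake (overflow 18)
  33÷2 = 16 each, +1 to first 1
Round 6: Ashgrove=44 Ironridge=47 → close Ashgrove (overflow 32)
  44÷1 = 44 each, +1 to first 0

Closure order: Dunmere, Cedarfen, Greywater, Hollowpine, Briarlake, Ashgrove
Last habitat: Ironridge with 91 animals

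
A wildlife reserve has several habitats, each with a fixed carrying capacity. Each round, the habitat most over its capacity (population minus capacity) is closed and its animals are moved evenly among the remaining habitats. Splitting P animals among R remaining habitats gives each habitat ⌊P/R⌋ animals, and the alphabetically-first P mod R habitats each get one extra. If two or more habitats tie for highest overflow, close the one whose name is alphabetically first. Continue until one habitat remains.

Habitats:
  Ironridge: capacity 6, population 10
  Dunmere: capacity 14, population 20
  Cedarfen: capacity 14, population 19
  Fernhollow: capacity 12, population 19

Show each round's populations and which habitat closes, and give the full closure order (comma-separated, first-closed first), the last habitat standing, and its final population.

Round 1: Cedarfen=19 Dunmere=20 Fernhollow=19 Ironridge=10 → close Fernhollow (overflow 7)
  19÷3 = 6 each, +1 to first 1
Round 2: Cedarfen=26 Dunmere=26 Ironridge=16 → close Cedarfen (overflow 12)
  26÷2 = 13 each, +1 to first 0
Round 3: Dunmere=39 Ironridge=29 → close Dunmere (overflow 25)
  39÷1 = 39 each, +1 to first 0

Closure order: Fernhollow, Cedarfen, Dunmere
Last habitat: Ironridge with 68 animals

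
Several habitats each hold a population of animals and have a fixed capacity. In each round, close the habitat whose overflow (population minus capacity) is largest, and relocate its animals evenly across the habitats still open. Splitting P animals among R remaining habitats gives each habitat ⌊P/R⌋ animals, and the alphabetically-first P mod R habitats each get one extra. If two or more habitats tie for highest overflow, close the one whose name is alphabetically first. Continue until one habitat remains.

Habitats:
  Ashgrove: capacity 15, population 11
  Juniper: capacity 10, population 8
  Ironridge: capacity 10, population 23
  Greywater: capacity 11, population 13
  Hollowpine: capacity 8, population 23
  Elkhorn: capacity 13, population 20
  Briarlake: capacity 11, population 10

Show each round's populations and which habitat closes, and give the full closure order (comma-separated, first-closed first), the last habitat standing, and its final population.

Closure order: Hollowpine, Ironridge, Elkhorn, Greywater, Briarlake, Ashgrove
Last habitat: Juniper with 108 animals

Round 1: Ashgrove=11 Briarlake=10 Elkhorn=20 Greywater=13 Hollowpine=23 Ironridge=23 Juniper=8 → close Hollowpine (overflow 15)
  23÷6 = 3 each, +1 to first 5
Round 2: Ashgrove=15 Briarlake=14 Elkhorn=24 Greywater=17 Ironridge=27 Juniper=11 → close Ironridge (overflow 17)
  27÷5 = 5 each, +1 to first 2
Round 3: Ashgrove=21 Briarlake=20 Elkhorn=29 Greywater=22 Juniper=16 → close Elkhorn (overflow 16)
  29÷4 = 7 each, +1 to first 1
Round 4: Ashgrove=29 Briarlake=27 Greywater=29 Juniper=23 → close Greywater (overflow 18)
  29÷3 = 9 each, +1 to first 2
Round 5: Ashgrove=39 Briarlake=37 Juniper=32 → close Briarlake (overflow 26)
  37÷2 = 18 each, +1 to first 1
Round 6: Ashgrove=58 Juniper=50 → close Ashgrove (overflow 43)
  58÷1 = 58 each, +1 to first 0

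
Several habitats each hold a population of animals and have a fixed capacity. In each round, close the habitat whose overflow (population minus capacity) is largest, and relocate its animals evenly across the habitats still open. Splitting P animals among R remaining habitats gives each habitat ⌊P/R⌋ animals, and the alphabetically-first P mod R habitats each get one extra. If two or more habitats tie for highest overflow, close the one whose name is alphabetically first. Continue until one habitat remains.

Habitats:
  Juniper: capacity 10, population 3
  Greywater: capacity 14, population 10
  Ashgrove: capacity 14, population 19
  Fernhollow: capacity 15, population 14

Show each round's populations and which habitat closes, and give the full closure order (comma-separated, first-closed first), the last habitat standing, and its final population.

Closure order: Ashgrove, Fernhollow, Greywater
Last habitat: Juniper with 46 animals

Round 1: Ashgrove=19 Fernhollow=14 Greywater=10 Juniper=3 → close Ashgrove (overflow 5)
  19÷3 = 6 each, +1 to first 1
Round 2: Fernhollow=21 Greywater=16 Juniper=9 → close Fernhollow (overflow 6)
  21÷2 = 10 each, +1 to first 1
Round 3: Greywater=27 Juniper=19 → close Greywater (overflow 13)
  27÷1 = 27 each, +1 to first 0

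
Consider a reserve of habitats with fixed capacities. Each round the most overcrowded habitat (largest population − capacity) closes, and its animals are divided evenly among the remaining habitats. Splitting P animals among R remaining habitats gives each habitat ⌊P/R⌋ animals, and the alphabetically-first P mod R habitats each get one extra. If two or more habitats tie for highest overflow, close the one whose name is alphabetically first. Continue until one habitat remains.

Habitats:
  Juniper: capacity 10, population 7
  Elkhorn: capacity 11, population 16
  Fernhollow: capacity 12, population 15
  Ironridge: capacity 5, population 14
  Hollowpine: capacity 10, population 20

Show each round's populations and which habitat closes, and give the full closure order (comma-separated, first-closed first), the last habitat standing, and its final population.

Closure order: Hollowpine, Ironridge, Elkhorn, Fernhollow
Last habitat: Juniper with 72 animals

Round 1: Elkhorn=16 Fernhollow=15 Hollowpine=20 Ironridge=14 Juniper=7 → close Hollowpine (overflow 10)
  20÷4 = 5 each, +1 to first 0
Round 2: Elkhorn=21 Fernhollow=20 Ironridge=19 Juniper=12 → close Ironridge (overflow 14)
  19÷3 = 6 each, +1 to first 1
Round 3: Elkhorn=28 Fernhollow=26 Juniper=18 → close Elkhorn (overflow 17)
  28÷2 = 14 each, +1 to first 0
Round 4: Fernhollow=40 Juniper=32 → close Fernhollow (overflow 28)
  40÷1 = 40 each, +1 to first 0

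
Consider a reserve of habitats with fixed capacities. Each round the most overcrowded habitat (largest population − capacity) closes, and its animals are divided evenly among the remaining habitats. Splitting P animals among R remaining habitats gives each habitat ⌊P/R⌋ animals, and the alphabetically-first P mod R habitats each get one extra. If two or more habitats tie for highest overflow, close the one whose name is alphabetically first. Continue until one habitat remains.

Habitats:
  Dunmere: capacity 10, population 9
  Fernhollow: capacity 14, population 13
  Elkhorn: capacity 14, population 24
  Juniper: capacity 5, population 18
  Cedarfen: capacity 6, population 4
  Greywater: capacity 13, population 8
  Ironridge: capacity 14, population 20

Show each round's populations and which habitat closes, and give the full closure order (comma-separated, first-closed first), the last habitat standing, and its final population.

Round 1: Cedarfen=4 Dunmere=9 Elkhorn=24 Fernhollow=13 Greywater=8 Ironridge=20 Juniper=18 → close Juniper (overflow 13)
  18÷6 = 3 each, +1 to first 0
Round 2: Cedarfen=7 Dunmere=12 Elkhorn=27 Fernhollow=16 Greywater=11 Ironridge=23 → close Elkhorn (overflow 13)
  27÷5 = 5 each, +1 to first 2
Round 3: Cedarfen=13 Dunmere=18 Fernhollow=21 Greywater=16 Ironridge=28 → close Ironridge (overflow 14)
  28÷4 = 7 each, +1 to first 0
Round 4: Cedarfen=20 Dunmere=25 Fernhollow=28 Greywater=23 → close Dunmere (overflow 15)
  25÷3 = 8 each, +1 to first 1
Round 5: Cedarfen=29 Fernhollow=36 Greywater=31 → close Cedarfen (overflow 23)
  29÷2 = 14 each, +1 to first 1
Round 6: Fernhollow=51 Greywater=45 → close Fernhollow (overflow 37)
  51÷1 = 51 each, +1 to first 0

Closure order: Juniper, Elkhorn, Ironridge, Dunmere, Cedarfen, Fernhollow
Last habitat: Greywater with 96 animals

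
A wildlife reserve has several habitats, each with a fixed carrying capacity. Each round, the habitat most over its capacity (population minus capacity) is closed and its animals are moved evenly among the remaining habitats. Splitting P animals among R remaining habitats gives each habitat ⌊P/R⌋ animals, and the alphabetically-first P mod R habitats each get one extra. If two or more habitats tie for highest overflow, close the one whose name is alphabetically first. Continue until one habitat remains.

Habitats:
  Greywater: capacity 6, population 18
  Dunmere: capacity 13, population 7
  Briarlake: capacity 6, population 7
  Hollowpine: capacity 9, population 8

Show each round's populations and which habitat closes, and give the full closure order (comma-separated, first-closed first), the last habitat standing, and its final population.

Round 1: Briarlake=7 Dunmere=7 Greywater=18 Hollowpine=8 → close Greywater (overflow 12)
  18÷3 = 6 each, +1 to first 0
Round 2: Briarlake=13 Dunmere=13 Hollowpine=14 → close Briarlake (overflow 7)
  13÷2 = 6 each, +1 to first 1
Round 3: Dunmere=20 Hollowpine=20 → close Hollowpine (overflow 11)
  20÷1 = 20 each, +1 to first 0

Closure order: Greywater, Briarlake, Hollowpine
Last habitat: Dunmere with 40 animals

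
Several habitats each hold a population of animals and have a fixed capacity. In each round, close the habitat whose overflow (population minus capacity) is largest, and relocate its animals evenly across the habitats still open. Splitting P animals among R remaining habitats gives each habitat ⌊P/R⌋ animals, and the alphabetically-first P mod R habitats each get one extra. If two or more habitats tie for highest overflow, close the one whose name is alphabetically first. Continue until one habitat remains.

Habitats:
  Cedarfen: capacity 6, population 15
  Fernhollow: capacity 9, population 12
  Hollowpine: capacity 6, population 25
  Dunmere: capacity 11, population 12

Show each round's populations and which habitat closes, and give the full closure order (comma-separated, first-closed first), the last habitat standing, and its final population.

Round 1: Cedarfen=15 Dunmere=12 Fernhollow=12 Hollowpine=25 → close Hollowpine (overflow 19)
  25÷3 = 8 each, +1 to first 1
Round 2: Cedarfen=24 Dunmere=20 Fernhollow=20 → close Cedarfen (overflow 18)
  24÷2 = 12 each, +1 to first 0
Round 3: Dunmere=32 Fernhollow=32 → close Fernhollow (overflow 23)
  32÷1 = 32 each, +1 to first 0

Closure order: Hollowpine, Cedarfen, Fernhollow
Last habitat: Dunmere with 64 animals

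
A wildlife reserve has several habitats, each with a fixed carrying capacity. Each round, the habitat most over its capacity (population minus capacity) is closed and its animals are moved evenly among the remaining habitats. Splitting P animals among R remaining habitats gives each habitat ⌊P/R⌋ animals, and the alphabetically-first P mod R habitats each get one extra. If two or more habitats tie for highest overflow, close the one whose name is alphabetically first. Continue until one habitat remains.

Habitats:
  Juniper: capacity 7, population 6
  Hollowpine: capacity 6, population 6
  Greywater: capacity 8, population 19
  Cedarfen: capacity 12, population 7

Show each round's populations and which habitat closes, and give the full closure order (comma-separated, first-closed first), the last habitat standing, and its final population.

Closure order: Greywater, Hollowpine, Juniper
Last habitat: Cedarfen with 38 animals

Round 1: Cedarfen=7 Greywater=19 Hollowpine=6 Juniper=6 → close Greywater (overflow 11)
  19÷3 = 6 each, +1 to first 1
Round 2: Cedarfen=14 Hollowpine=12 Juniper=12 → close Hollowpine (overflow 6)
  12÷2 = 6 each, +1 to first 0
Round 3: Cedarfen=20 Juniper=18 → close Juniper (overflow 11)
  18÷1 = 18 each, +1 to first 0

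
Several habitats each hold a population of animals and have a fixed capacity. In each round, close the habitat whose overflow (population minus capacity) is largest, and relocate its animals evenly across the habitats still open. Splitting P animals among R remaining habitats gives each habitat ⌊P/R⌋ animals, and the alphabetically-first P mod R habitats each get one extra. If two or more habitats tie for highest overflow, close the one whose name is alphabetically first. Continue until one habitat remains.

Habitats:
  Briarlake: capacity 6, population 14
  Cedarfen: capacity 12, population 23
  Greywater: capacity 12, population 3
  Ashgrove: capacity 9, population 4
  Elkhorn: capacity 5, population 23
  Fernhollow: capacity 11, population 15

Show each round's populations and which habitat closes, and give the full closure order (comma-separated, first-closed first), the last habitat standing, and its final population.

Closure order: Elkhorn, Cedarfen, Briarlake, Fernhollow, Ashgrove
Last habitat: Greywater with 82 animals

Round 1: Ashgrove=4 Briarlake=14 Cedarfen=23 Elkhorn=23 Fernhollow=15 Greywater=3 → close Elkhorn (overflow 18)
  23÷5 = 4 each, +1 to first 3
Round 2: Ashgrove=9 Briarlake=19 Cedarfen=28 Fernhollow=19 Greywater=7 → close Cedarfen (overflow 16)
  28÷4 = 7 each, +1 to first 0
Round 3: Ashgrove=16 Briarlake=26 Fernhollow=26 Greywater=14 → close Briarlake (overflow 20)
  26÷3 = 8 each, +1 to first 2
Round 4: Ashgrove=25 Fernhollow=35 Greywater=22 → close Fernhollow (overflow 24)
  35÷2 = 17 each, +1 to first 1
Round 5: Ashgrove=43 Greywater=39 → close Ashgrove (overflow 34)
  43÷1 = 43 each, +1 to first 0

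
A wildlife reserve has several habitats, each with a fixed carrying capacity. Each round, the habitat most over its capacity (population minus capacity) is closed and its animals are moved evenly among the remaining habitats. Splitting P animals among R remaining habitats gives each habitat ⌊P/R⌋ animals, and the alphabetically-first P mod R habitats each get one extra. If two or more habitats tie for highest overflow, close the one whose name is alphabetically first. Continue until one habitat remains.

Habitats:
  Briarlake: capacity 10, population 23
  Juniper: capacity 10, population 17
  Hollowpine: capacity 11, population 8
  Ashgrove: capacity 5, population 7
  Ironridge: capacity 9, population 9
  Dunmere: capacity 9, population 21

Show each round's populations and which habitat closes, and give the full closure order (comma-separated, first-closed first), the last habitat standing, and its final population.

Round 1: Ashgrove=7 Briarlake=23 Dunmere=21 Hollowpine=8 Ironridge=9 Juniper=17 → close Briarlake (overflow 13)
  23÷5 = 4 each, +1 to first 3
Round 2: Ashgrove=12 Dunmere=26 Hollowpine=13 Ironridge=13 Juniper=21 → close Dunmere (overflow 17)
  26÷4 = 6 each, +1 to first 2
Round 3: Ashgrove=19 Hollowpine=20 Ironridge=19 Juniper=27 → close Juniper (overflow 17)
  27÷3 = 9 each, +1 to first 0
Round 4: Ashgrove=28 Hollowpine=29 Ironridge=28 → close Ashgrove (overflow 23)
  28÷2 = 14 each, +1 to first 0
Round 5: Hollowpine=43 Ironridge=42 → close Ironridge (overflow 33)
  42÷1 = 42 each, +1 to first 0

Closure order: Briarlake, Dunmere, Juniper, Ashgrove, Ironridge
Last habitat: Hollowpine with 85 animals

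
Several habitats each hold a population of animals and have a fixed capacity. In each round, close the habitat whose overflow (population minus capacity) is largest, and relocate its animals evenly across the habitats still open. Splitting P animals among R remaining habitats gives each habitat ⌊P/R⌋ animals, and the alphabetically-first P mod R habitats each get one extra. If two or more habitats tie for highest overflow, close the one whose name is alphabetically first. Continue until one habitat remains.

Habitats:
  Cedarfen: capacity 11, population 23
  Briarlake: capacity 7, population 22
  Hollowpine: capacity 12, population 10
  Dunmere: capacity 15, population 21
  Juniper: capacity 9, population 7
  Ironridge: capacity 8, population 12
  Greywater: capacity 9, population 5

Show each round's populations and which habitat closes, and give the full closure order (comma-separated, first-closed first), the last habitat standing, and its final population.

Round 1: Briarlake=22 Cedarfen=23 Dunmere=21 Greywater=5 Hollowpine=10 Ironridge=12 Juniper=7 → close Briarlake (overflow 15)
  22÷6 = 3 each, +1 to first 4
Round 2: Cedarfen=27 Dunmere=25 Greywater=9 Hollowpine=14 Ironridge=15 Juniper=10 → close Cedarfen (overflow 16)
  27÷5 = 5 each, +1 to first 2
Round 3: Dunmere=31 Greywater=15 Hollowpine=19 Ironridge=20 Juniper=15 → close Dunmere (overflow 16)
  31÷4 = 7 each, +1 to first 3
Round 4: Greywater=23 Hollowpine=27 Ironridge=28 Juniper=22 → close Ironridge (overflow 20)
  28÷3 = 9 each, +1 to first 1
Round 5: Greywater=33 Hollowpine=36 Juniper=31 → close Greywater (overflow 24)
  33÷2 = 16 each, +1 to first 1
Round 6: Hollowpine=53 Juniper=47 → close Hollowpine (overflow 41)
  53÷1 = 53 each, +1 to first 0

Closure order: Briarlake, Cedarfen, Dunmere, Ironridge, Greywater, Hollowpine
Last habitat: Juniper with 100 animals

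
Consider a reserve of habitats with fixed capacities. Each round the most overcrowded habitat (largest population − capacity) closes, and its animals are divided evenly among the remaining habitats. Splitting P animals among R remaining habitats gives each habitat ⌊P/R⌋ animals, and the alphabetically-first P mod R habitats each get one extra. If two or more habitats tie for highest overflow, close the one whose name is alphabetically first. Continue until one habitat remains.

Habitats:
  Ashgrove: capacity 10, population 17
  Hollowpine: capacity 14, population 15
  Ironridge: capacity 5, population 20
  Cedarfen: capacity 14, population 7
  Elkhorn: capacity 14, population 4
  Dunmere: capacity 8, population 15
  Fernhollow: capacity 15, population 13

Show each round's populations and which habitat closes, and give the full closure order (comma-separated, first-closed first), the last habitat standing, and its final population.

Closure order: Ironridge, Ashgrove, Dunmere, Hollowpine, Fernhollow, Cedarfen
Last habitat: Elkhorn with 91 animals

Round 1: Ashgrove=17 Cedarfen=7 Dunmere=15 Elkhorn=4 Fernhollow=13 Hollowpine=15 Ironridge=20 → close Ironridge (overflow 15)
  20÷6 = 3 each, +1 to first 2
Round 2: Ashgrove=21 Cedarfen=11 Dunmere=18 Elkhorn=7 Fernhollow=16 Hollowpine=18 → close Ashgrove (overflow 11)
  21÷5 = 4 each, +1 to first 1
Round 3: Cedarfen=16 Dunmere=22 Elkhorn=11 Fernhollow=20 Hollowpine=22 → close Dunmere (overflow 14)
  22÷4 = 5 each, +1 to first 2
Round 4: Cedarfen=22 Elkhorn=17 Fernhollow=25 Hollowpine=27 → close Hollowpine (overflow 13)
  27÷3 = 9 each, +1 to first 0
Round 5: Cedarfen=31 Elkhorn=26 Fernhollow=34 → close Fernhollow (overflow 19)
  34÷2 = 17 each, +1 to first 0
Round 6: Cedarfen=48 Elkhorn=43 → close Cedarfen (overflow 34)
  48÷1 = 48 each, +1 to first 0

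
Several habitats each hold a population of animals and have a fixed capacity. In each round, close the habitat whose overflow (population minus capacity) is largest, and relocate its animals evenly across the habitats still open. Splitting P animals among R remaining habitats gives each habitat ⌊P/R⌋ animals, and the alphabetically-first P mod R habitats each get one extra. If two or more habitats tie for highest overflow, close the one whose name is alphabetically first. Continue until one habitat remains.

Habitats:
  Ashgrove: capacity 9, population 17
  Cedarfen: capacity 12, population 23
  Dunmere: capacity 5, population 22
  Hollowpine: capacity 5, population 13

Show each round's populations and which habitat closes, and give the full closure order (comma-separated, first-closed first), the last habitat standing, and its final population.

Closure order: Dunmere, Cedarfen, Ashgrove
Last habitat: Hollowpine with 75 animals

Round 1: Ashgrove=17 Cedarfen=23 Dunmere=22 Hollowpine=13 → close Dunmere (overflow 17)
  22÷3 = 7 each, +1 to first 1
Round 2: Ashgrove=25 Cedarfen=30 Hollowpine=20 → close Cedarfen (overflow 18)
  30÷2 = 15 each, +1 to first 0
Round 3: Ashgrove=40 Hollowpine=35 → close Ashgrove (overflow 31)
  40÷1 = 40 each, +1 to first 0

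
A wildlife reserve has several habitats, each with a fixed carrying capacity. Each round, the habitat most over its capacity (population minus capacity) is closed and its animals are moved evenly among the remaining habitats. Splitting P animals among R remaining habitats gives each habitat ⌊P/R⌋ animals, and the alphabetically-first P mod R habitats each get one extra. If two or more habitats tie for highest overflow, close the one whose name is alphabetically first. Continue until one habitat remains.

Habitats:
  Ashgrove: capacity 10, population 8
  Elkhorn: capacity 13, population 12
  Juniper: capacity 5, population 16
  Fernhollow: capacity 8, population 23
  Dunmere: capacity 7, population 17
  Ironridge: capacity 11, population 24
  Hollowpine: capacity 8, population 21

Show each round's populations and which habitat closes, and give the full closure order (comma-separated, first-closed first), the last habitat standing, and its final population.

Closure order: Fernhollow, Hollowpine, Ironridge, Dunmere, Juniper, Ashgrove
Last habitat: Elkhorn with 121 animals

Round 1: Ashgrove=8 Dunmere=17 Elkhorn=12 Fernhollow=23 Hollowpine=21 Ironridge=24 Juniper=16 → close Fernhollow (overflow 15)
  23÷6 = 3 each, +1 to first 5
Round 2: Ashgrove=12 Dunmere=21 Elkhorn=16 Hollowpine=25 Ironridge=28 Juniper=19 → close Hollowpine (overflow 17)
  25÷5 = 5 each, +1 to first 0
Round 3: Ashgrove=17 Dunmere=26 Elkhorn=21 Ironridge=33 Juniper=24 → close Ironridge (overflow 22)
  33÷4 = 8 each, +1 to first 1
Round 4: Ashgrove=26 Dunmere=34 Elkhorn=29 Juniper=32 → close Dunmere (overflow 27)
  34÷3 = 11 each, +1 to first 1
Round 5: Ashgrove=38 Elkhorn=40 Juniper=43 → close Juniper (overflow 38)
  43÷2 = 21 each, +1 to first 1
Round 6: Ashgrove=60 Elkhorn=61 → close Ashgrove (overflow 50)
  60÷1 = 60 each, +1 to first 0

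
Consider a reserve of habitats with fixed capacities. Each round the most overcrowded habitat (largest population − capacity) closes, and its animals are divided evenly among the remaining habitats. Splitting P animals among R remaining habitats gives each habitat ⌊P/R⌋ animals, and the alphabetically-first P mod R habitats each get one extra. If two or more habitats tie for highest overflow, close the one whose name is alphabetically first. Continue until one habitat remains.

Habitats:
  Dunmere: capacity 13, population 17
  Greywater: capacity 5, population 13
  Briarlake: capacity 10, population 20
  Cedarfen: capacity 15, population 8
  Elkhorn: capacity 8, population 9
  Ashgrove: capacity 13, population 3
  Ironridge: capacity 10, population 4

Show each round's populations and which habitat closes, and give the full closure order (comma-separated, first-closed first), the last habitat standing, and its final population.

Closure order: Briarlake, Greywater, Dunmere, Elkhorn, Cedarfen, Ironridge
Last habitat: Ashgrove with 74 animals

Round 1: Ashgrove=3 Briarlake=20 Cedarfen=8 Dunmere=17 Elkhorn=9 Greywater=13 Ironridge=4 → close Briarlake (overflow 10)
  20÷6 = 3 each, +1 to first 2
Round 2: Ashgrove=7 Cedarfen=12 Dunmere=20 Elkhorn=12 Greywater=16 Ironridge=7 → close Greywater (overflow 11)
  16÷5 = 3 each, +1 to first 1
Round 3: Ashgrove=11 Cedarfen=15 Dunmere=23 Elkhorn=15 Ironridge=10 → close Dunmere (overflow 10)
  23÷4 = 5 each, +1 to first 3
Round 4: Ashgrove=17 Cedarfen=21 Elkhorn=21 Ironridge=15 → close Elkhorn (overflow 13)
  21÷3 = 7 each, +1 to first 0
Round 5: Ashgrove=24 Cedarfen=28 Ironridge=22 → close Cedarfen (overflow 13)
  28÷2 = 14 each, +1 to first 0
Round 6: Ashgrove=38 Ironridge=36 → close Ironridge (overflow 26)
  36÷1 = 36 each, +1 to first 0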